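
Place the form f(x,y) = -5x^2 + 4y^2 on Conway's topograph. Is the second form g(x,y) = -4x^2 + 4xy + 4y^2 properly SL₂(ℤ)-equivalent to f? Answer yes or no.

D₁ = 80, D₂ = 80
river cycle of f (length 2): (4, 8, -1), (-1, 8, 4)
river cycle of g (length 2): (4, 4, -4), (-4, 4, 4)
cycles differ ⇒ inequivalent

no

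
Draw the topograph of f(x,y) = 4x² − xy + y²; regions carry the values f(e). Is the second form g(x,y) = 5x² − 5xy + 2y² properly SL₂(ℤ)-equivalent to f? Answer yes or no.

D₁ = -15, D₂ = -15
f: flip: (4,-1,1)→(1,1,4)
f: reduced (well bottom): (1,1,4) with a≤c, −a<b≤a
g: translate: b→5 (≡-5 mod 10), so (5,-5,2)→(5,5,2)
g: flip: (5,5,2)→(2,-5,5)
g: translate: b→-1 (≡-5 mod 4), so (2,-5,5)→(2,-1,2)
g: flip: (2,-1,2)→(2,1,2)
g: reduced (well bottom): (2,1,2) with a≤c, −a<b≤a
reduced forms (1, 1, 4) vs (2, 1, 2) ⇒ inequivalent

no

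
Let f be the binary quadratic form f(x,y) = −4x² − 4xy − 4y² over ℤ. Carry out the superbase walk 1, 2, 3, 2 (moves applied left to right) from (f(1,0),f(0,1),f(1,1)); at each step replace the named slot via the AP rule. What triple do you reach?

start (-4,-4,-12) = (f(1,0),f(0,1),f(1,1))
replace slot 1: 2·((-4)+(-12)) − (-4) = -28 → (-28,-4,-12)
replace slot 2: 2·((-28)+(-12)) − (-4) = -76 → (-28,-76,-12)
replace slot 3: 2·((-28)+(-76)) − (-12) = -196 → (-28,-76,-196)
replace slot 2: 2·((-28)+(-196)) − (-76) = -372 → (-28,-372,-196)

-28,-372,-196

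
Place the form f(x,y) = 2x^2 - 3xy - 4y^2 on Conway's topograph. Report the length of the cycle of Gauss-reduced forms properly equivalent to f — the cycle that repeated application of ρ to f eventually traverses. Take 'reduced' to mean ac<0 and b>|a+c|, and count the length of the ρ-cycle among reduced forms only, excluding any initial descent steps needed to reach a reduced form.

D = 41, ⌊√D⌋ = 6
descent: ρ → (-4,3,2)  [lands on river]
river: ρ → (2,5,-2)
river: ρ → (-2,3,4)
river: ρ → (4,5,-1)
river: ρ → (-1,5,4)
river: ρ → (4,3,-2)
river: ρ → (-2,5,2)
river: ρ → (2,3,-4)
river: ρ → (-4,5,1)
river: ρ → (1,5,-4)
ρ-cycle length = 10 (tail of 1 descent step not counted)

10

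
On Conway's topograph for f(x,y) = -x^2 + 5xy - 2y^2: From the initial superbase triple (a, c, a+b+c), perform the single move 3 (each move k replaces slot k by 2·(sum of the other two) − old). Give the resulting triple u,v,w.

start (-1,-2,2) = (f(1,0),f(0,1),f(1,1))
replace slot 3: 2·((-1)+(-2)) − 2 = -8 → (-1,-2,-8)

-1,-2,-8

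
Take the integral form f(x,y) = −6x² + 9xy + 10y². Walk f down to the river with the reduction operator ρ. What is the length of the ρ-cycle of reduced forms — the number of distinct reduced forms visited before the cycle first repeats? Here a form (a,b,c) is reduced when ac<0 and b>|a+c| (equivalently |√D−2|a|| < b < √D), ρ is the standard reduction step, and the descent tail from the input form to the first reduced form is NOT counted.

D = 321, ⌊√D⌋ = 17
river: ρ → (10,11,-5)
river: ρ → (-5,9,12)
river: ρ → (12,15,-2)
river: ρ → (-2,17,4)
river: ρ → (4,15,-6)
river: ρ → (-6,9,10)
ρ-cycle length = 6 (tail of 0 descent steps not counted)

6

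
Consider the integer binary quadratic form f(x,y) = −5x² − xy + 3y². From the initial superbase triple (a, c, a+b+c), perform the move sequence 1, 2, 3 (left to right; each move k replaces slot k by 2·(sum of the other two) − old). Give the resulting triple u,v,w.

start (-5,3,-3) = (f(1,0),f(0,1),f(1,1))
replace slot 1: 2·(3+(-3)) − (-5) = 5 → (5,3,-3)
replace slot 2: 2·(5+(-3)) − 3 = 1 → (5,1,-3)
replace slot 3: 2·(5+1) − (-3) = 15 → (5,1,15)

5,1,15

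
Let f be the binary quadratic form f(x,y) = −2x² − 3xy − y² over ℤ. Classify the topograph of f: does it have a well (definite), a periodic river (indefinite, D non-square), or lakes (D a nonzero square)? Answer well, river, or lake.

D = b²−4ac = (-3)² − 4·(-2)·(-1) = 1
D = 1² is a perfect square ⇒ form factors over ℤ ⇒ lakes

lake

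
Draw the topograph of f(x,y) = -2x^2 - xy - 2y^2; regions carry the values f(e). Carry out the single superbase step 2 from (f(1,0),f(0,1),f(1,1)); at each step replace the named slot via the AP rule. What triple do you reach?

start (-2,-2,-5) = (f(1,0),f(0,1),f(1,1))
replace slot 2: 2·((-2)+(-5)) − (-2) = -12 → (-2,-12,-5)

-2,-12,-5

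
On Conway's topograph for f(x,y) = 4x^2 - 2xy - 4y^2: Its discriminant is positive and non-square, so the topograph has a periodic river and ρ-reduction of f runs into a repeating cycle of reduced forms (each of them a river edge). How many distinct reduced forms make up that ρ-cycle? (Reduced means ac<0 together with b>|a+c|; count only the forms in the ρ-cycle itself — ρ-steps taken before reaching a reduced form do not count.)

D = 68, ⌊√D⌋ = 8
descent: ρ → (-4,2,4)  [lands on river]
river: ρ → (4,6,-2)
river: ρ → (-2,6,4)
river: ρ → (4,2,-4)
river: ρ → (-4,6,2)
river: ρ → (2,6,-4)
ρ-cycle length = 6 (tail of 1 descent step not counted)

6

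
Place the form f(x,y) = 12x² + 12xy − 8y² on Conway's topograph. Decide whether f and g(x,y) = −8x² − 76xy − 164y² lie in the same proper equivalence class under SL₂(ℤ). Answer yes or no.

D₁ = 528, D₂ = 528
river cycle of f (length 4): (-8, 20, 4), (4, 20, -8), (-8, 12, 12), (12, 12, -8)
river cycle of g (length 4): (-8, 20, 4), (4, 20, -8), (-8, 12, 12), (12, 12, -8)
cycles coincide ⇒ equivalent

yes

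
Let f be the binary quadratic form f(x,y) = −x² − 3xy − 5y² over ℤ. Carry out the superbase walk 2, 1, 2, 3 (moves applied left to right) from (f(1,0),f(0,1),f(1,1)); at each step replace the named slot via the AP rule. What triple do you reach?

start (-1,-5,-9) = (f(1,0),f(0,1),f(1,1))
replace slot 2: 2·((-1)+(-9)) − (-5) = -15 → (-1,-15,-9)
replace slot 1: 2·((-15)+(-9)) − (-1) = -47 → (-47,-15,-9)
replace slot 2: 2·((-47)+(-9)) − (-15) = -97 → (-47,-97,-9)
replace slot 3: 2·((-47)+(-97)) − (-9) = -279 → (-47,-97,-279)

-47,-97,-279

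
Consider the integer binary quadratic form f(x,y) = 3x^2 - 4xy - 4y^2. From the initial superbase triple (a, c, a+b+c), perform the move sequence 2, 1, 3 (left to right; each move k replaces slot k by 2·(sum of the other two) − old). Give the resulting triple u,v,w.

start (3,-4,-5) = (f(1,0),f(0,1),f(1,1))
replace slot 2: 2·(3+(-5)) − (-4) = 0 → (3,0,-5)
replace slot 1: 2·(0+(-5)) − 3 = -13 → (-13,0,-5)
replace slot 3: 2·((-13)+0) − (-5) = -21 → (-13,0,-21)

-13,0,-21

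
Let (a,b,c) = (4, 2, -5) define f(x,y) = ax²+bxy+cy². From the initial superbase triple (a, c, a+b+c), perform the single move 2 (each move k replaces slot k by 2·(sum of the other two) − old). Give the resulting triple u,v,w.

start (4,-5,1) = (f(1,0),f(0,1),f(1,1))
replace slot 2: 2·(4+1) − (-5) = 15 → (4,15,1)

4,15,1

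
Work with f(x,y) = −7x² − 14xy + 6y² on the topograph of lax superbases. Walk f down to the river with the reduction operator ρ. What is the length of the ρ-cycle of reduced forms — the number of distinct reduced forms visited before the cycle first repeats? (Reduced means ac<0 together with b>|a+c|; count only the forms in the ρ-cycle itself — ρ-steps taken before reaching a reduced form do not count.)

D = 364, ⌊√D⌋ = 19
descent: ρ → (6,14,-7)  [lands on river]
river: ρ → (-7,14,6)
river: ρ → (6,10,-11)
river: ρ → (-11,12,5)
river: ρ → (5,18,-2)
river: ρ → (-2,18,5)
river: ρ → (5,12,-11)
river: ρ → (-11,10,6)
ρ-cycle length = 8 (tail of 1 descent step not counted)

8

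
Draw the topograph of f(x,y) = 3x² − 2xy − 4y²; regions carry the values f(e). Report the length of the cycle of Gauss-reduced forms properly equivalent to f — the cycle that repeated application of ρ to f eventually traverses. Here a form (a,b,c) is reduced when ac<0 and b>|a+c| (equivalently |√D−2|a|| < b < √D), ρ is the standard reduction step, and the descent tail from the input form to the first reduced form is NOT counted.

D = 52, ⌊√D⌋ = 7
descent: ρ → (-4,2,3)  [lands on river]
river: ρ → (3,4,-3)
river: ρ → (-3,2,4)
river: ρ → (4,6,-1)
river: ρ → (-1,6,4)
river: ρ → (4,2,-3)
river: ρ → (-3,4,3)
river: ρ → (3,2,-4)
river: ρ → (-4,6,1)
river: ρ → (1,6,-4)
ρ-cycle length = 10 (tail of 1 descent step not counted)

10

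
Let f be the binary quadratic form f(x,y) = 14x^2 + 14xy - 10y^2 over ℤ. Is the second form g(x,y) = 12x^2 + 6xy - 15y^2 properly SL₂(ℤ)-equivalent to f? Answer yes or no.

D₁ = 756, D₂ = 756
river cycle of f (length 4): (-10, 26, 2), (2, 26, -10), (-10, 14, 14), (14, 14, -10)
river cycle of g (length 6): (-15, 24, 3), (3, 24, -15), (-15, 6, 12), (12, 18, -9), (-9, 18, 12), (12, 6, -15)
cycles differ ⇒ inequivalent

no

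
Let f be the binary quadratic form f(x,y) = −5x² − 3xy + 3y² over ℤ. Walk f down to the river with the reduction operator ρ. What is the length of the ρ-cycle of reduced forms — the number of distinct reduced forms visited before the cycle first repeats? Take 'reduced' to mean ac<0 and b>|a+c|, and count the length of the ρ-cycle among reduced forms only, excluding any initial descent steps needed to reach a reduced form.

D = 69, ⌊√D⌋ = 8
descent: ρ → (3,3,-5)  [lands on river]
river: ρ → (-5,7,1)
river: ρ → (1,7,-5)
river: ρ → (-5,3,3)
ρ-cycle length = 4 (tail of 1 descent step not counted)

4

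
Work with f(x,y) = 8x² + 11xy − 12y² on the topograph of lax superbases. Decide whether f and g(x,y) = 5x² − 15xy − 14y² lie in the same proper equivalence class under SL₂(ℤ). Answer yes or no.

D₁ = 505, D₂ = 505
river cycle of f (length 8): (-12, 13, 7), (7, 15, -10), (-10, 5, 12), (12, 19, -3), (-3, 17, 18), (18, 19, -2), (-2, 21, 8), (8, 11, -12)
river cycle of g (length 8): (-14, 15, 5), (5, 15, -14), (-14, 13, 6), (6, 11, -16), (-16, 21, 1), (1, 21, -16), (-16, 11, 6), (6, 13, -14)
cycles differ ⇒ inequivalent

no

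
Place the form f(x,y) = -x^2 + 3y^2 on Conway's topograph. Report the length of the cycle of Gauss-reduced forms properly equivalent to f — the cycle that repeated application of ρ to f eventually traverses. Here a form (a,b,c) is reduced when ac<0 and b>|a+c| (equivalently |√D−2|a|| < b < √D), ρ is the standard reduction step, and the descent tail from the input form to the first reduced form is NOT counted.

D = 12, ⌊√D⌋ = 3
descent: ρ → (3,0,-1)
descent: ρ → (-1,2,2)  [lands on river]
river: ρ → (2,2,-1)
ρ-cycle length = 2 (tail of 2 descent steps not counted)

2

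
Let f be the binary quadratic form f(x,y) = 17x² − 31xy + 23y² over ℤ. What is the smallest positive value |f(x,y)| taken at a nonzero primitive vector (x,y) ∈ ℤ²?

translate: b→3 (≡-31 mod 34), so (17,-31,23)→(17,3,9)
flip: (17,3,9)→(9,-3,17)
reduced (well bottom): (9,-3,17) with a≤c, −a<b≤a
well minimum = a = 9

9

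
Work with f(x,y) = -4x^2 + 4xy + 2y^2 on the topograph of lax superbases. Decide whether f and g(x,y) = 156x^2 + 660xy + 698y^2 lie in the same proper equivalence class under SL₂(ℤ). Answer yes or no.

D₁ = 48, D₂ = 48
river cycle of f (length 2): (2, 4, -4), (-4, 4, 2)
river cycle of g (length 2): (2, 4, -4), (-4, 4, 2)
cycles coincide ⇒ equivalent

yes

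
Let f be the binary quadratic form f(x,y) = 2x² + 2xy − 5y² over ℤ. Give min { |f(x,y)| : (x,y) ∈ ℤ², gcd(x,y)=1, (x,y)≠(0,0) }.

descent: ρ → (-5,-2,2)
descent: ρ → (2,6,-1)  [lands on river]
river: ρ → (-1,6,2)
closes: descent 2, river 2
min |a| on river = 1

1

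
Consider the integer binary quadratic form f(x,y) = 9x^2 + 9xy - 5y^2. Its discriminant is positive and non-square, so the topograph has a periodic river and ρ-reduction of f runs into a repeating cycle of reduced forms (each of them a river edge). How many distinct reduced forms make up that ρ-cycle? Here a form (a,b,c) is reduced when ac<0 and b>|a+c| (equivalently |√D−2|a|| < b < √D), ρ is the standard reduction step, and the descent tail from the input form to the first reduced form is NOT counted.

D = 261, ⌊√D⌋ = 16
river: ρ → (-5,11,7)
river: ρ → (7,3,-9)
river: ρ → (-9,15,1)
river: ρ → (1,15,-9)
river: ρ → (-9,3,7)
river: ρ → (7,11,-5)
river: ρ → (-5,9,9)
river: ρ → (9,9,-5)
ρ-cycle length = 8 (tail of 0 descent steps not counted)

8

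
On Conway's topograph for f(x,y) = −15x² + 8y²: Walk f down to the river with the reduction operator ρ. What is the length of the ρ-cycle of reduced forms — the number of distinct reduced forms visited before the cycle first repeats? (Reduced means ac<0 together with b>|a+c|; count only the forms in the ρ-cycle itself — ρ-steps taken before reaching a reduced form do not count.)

D = 480, ⌊√D⌋ = 21
descent: ρ → (8,16,-7)  [lands on river]
river: ρ → (-7,12,12)
river: ρ → (12,12,-7)
river: ρ → (-7,16,8)
ρ-cycle length = 4 (tail of 1 descent step not counted)

4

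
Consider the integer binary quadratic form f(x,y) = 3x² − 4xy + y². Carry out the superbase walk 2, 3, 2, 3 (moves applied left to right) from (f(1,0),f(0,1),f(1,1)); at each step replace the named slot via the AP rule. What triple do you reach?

start (3,1,0) = (f(1,0),f(0,1),f(1,1))
replace slot 2: 2·(3+0) − 1 = 5 → (3,5,0)
replace slot 3: 2·(3+5) − 0 = 16 → (3,5,16)
replace slot 2: 2·(3+16) − 5 = 33 → (3,33,16)
replace slot 3: 2·(3+33) − 16 = 56 → (3,33,56)

3,33,56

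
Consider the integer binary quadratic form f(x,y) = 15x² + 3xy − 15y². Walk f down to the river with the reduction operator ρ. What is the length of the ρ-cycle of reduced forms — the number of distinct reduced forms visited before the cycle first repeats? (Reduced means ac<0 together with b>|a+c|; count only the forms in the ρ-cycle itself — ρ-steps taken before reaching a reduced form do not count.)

D = 909, ⌊√D⌋ = 30
river: ρ → (-15,27,3)
river: ρ → (3,27,-15)
river: ρ → (-15,3,15)
river: ρ → (15,27,-3)
river: ρ → (-3,27,15)
river: ρ → (15,3,-15)
ρ-cycle length = 6 (tail of 0 descent steps not counted)

6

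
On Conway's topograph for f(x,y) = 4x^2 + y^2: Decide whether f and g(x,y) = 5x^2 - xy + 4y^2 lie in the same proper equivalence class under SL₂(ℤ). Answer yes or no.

D₁ = -16, D₂ = -79
discriminants differ ⇒ not SL₂(ℤ)-equivalent

no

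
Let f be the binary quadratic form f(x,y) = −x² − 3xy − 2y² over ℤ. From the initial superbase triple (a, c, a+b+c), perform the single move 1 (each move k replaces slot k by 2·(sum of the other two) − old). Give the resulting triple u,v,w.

start (-1,-2,-6) = (f(1,0),f(0,1),f(1,1))
replace slot 1: 2·((-2)+(-6)) − (-1) = -15 → (-15,-2,-6)

-15,-2,-6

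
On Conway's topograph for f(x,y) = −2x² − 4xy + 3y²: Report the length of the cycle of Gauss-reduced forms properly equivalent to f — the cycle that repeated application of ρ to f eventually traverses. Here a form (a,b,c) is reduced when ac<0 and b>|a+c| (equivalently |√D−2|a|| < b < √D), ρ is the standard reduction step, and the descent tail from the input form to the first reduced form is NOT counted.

D = 40, ⌊√D⌋ = 6
descent: ρ → (3,4,-2)  [lands on river]
river: ρ → (-2,4,3)
river: ρ → (3,2,-3)
river: ρ → (-3,4,2)
river: ρ → (2,4,-3)
river: ρ → (-3,2,3)
ρ-cycle length = 6 (tail of 1 descent step not counted)

6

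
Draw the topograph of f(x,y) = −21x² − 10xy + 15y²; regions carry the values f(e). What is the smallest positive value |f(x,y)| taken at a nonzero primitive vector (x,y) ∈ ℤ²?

descent: ρ → (15,10,-21)  [lands on river]
river: ρ → (-21,32,4)
river: ρ → (4,32,-21)
river: ρ → (-21,10,15)
river: ρ → (15,20,-16)
river: ρ → (-16,12,19)
river: ρ → (19,26,-9)
river: ρ → (-9,28,16)
river: ρ → (16,36,-1)
river: ρ → (-1,36,16)
river: ρ → (16,28,-9)
river: ρ → (-9,26,19)
river: ρ → (19,12,-16)
river: ρ → (-16,20,15)
closes: descent 1, river 14
min |a| on river = 1

1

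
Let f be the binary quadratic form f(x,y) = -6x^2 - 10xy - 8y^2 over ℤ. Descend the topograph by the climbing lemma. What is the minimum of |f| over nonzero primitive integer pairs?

translate: b→-2 (≡10 mod 12), so (6,10,8)→(6,-2,4)
flip: (6,-2,4)→(4,2,6)
reduced (well bottom): (4,2,6) with a≤c, −a<b≤a
well minimum |f| = |-4| = 4 (negative-definite)

4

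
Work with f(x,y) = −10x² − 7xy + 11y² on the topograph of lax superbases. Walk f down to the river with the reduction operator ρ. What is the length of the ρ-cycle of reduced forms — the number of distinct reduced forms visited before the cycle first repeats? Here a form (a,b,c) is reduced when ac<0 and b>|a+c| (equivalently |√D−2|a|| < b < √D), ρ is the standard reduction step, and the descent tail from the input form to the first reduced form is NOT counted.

D = 489, ⌊√D⌋ = 22
descent: ρ → (11,7,-10)  [lands on river]
river: ρ → (-10,13,8)
river: ρ → (8,19,-4)
river: ρ → (-4,21,3)
river: ρ → (3,21,-4)
river: ρ → (-4,19,8)
river: ρ → (8,13,-10)
river: ρ → (-10,7,11)
river: ρ → (11,15,-6)
river: ρ → (-6,21,2)
river: ρ → (2,19,-16)
river: ρ → (-16,13,5)
river: ρ → (5,17,-10)
river: ρ → (-10,3,12)
river: ρ → (12,21,-1)
river: ρ → (-1,21,12)
river: ρ → (12,3,-10)
river: ρ → (-10,17,5)
river: ρ → (5,13,-16)
river: ρ → (-16,19,2)
river: ρ → (2,21,-6)
river: ρ → (-6,15,11)
ρ-cycle length = 22 (tail of 1 descent step not counted)

22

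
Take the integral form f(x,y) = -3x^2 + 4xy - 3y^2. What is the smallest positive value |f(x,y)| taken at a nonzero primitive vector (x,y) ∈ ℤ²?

translate: b→2 (≡-4 mod 6), so (3,-4,3)→(3,2,2)
flip: (3,2,2)→(2,-2,3)
translate: b→2 (≡-2 mod 4), so (2,-2,3)→(2,2,3)
reduced (well bottom): (2,2,3) with a≤c, −a<b≤a
well minimum |f| = |-2| = 2 (negative-definite)

2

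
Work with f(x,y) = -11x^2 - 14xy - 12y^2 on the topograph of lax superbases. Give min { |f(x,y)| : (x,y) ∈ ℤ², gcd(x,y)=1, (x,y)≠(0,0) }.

translate: b→-8 (≡14 mod 22), so (11,14,12)→(11,-8,9)
flip: (11,-8,9)→(9,8,11)
reduced (well bottom): (9,8,11) with a≤c, −a<b≤a
well minimum |f| = |-9| = 9 (negative-definite)

9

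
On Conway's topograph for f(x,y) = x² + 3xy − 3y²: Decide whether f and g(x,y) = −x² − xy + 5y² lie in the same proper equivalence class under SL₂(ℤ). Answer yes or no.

D₁ = 21, D₂ = 21
river cycle of f (length 2): (-3, 3, 1), (1, 3, -3)
river cycle of g (length 2): (-1, 3, 3), (3, 3, -1)
cycles differ ⇒ inequivalent

no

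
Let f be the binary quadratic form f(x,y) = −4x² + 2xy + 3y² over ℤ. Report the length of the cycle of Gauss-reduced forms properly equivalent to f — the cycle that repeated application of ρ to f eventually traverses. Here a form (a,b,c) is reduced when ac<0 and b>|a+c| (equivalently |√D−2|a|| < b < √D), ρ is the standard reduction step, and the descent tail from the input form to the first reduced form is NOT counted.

D = 52, ⌊√D⌋ = 7
river: ρ → (3,4,-3)
river: ρ → (-3,2,4)
river: ρ → (4,6,-1)
river: ρ → (-1,6,4)
river: ρ → (4,2,-3)
river: ρ → (-3,4,3)
river: ρ → (3,2,-4)
river: ρ → (-4,6,1)
river: ρ → (1,6,-4)
river: ρ → (-4,2,3)
ρ-cycle length = 10 (tail of 0 descent steps not counted)

10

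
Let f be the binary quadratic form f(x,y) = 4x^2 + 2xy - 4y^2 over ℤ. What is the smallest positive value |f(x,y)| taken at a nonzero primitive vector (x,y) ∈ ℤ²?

river: ρ → (-4,6,2)
river: ρ → (2,6,-4)
river: ρ → (-4,2,4)
river: ρ → (4,6,-2)
river: ρ → (-2,6,4)
river: ρ → (4,2,-4)
closes: descent 0, river 6
min |a| on river = 2

2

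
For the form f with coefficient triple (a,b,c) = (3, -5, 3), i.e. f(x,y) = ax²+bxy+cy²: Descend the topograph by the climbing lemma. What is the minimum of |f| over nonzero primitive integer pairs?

translate: b→1 (≡-5 mod 6), so (3,-5,3)→(3,1,1)
flip: (3,1,1)→(1,-1,3)
translate: b→1 (≡-1 mod 2), so (1,-1,3)→(1,1,3)
reduced (well bottom): (1,1,3) with a≤c, −a<b≤a
well minimum = a = 1

1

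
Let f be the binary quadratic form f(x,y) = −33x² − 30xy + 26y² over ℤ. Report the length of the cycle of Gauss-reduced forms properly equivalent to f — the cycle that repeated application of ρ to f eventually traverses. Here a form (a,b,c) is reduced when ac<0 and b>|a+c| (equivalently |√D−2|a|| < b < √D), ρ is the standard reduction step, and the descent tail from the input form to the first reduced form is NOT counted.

D = 4332, ⌊√D⌋ = 65
descent: ρ → (26,30,-33)  [lands on river]
river: ρ → (-33,36,23)
river: ρ → (23,56,-13)
river: ρ → (-13,48,39)
river: ρ → (39,30,-22)
river: ρ → (-22,58,11)
river: ρ → (11,52,-37)
river: ρ → (-37,22,26)
ρ-cycle length = 8 (tail of 1 descent step not counted)

8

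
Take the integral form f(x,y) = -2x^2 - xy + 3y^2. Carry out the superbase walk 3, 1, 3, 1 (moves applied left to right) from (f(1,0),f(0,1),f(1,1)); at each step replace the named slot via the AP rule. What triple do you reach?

start (-2,3,0) = (f(1,0),f(0,1),f(1,1))
replace slot 3: 2·((-2)+3) − 0 = 2 → (-2,3,2)
replace slot 1: 2·(3+2) − (-2) = 12 → (12,3,2)
replace slot 3: 2·(12+3) − 2 = 28 → (12,3,28)
replace slot 1: 2·(3+28) − 12 = 50 → (50,3,28)

50,3,28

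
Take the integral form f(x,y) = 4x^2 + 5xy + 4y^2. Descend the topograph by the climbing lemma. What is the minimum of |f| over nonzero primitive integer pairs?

translate: b→-3 (≡5 mod 8), so (4,5,4)→(4,-3,3)
flip: (4,-3,3)→(3,3,4)
reduced (well bottom): (3,3,4) with a≤c, −a<b≤a
well minimum = a = 3

3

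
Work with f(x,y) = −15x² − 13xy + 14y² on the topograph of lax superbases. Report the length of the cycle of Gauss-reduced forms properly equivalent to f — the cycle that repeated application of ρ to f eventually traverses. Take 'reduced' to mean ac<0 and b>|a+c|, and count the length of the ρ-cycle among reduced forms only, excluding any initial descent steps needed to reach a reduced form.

D = 1009, ⌊√D⌋ = 31
descent: ρ → (14,13,-15)  [lands on river]
river: ρ → (-15,17,12)
river: ρ → (12,31,-1)
river: ρ → (-1,31,12)
river: ρ → (12,17,-15)
river: ρ → (-15,13,14)
river: ρ → (14,15,-14)
river: ρ → (-14,13,15)
river: ρ → (15,17,-12)
river: ρ → (-12,31,1)
river: ρ → (1,31,-12)
river: ρ → (-12,17,15)
river: ρ → (15,13,-14)
river: ρ → (-14,15,14)
ρ-cycle length = 14 (tail of 1 descent step not counted)

14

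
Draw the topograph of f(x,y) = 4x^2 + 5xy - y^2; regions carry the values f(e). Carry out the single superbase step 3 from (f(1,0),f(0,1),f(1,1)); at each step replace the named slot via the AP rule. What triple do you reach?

start (4,-1,8) = (f(1,0),f(0,1),f(1,1))
replace slot 3: 2·(4+(-1)) − 8 = -2 → (4,-1,-2)

4,-1,-2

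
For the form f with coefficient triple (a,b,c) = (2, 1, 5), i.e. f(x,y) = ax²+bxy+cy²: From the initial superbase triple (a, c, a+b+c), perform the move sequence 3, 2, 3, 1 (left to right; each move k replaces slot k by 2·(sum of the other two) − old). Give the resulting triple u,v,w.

start (2,5,8) = (f(1,0),f(0,1),f(1,1))
replace slot 3: 2·(2+5) − 8 = 6 → (2,5,6)
replace slot 2: 2·(2+6) − 5 = 11 → (2,11,6)
replace slot 3: 2·(2+11) − 6 = 20 → (2,11,20)
replace slot 1: 2·(11+20) − 2 = 60 → (60,11,20)

60,11,20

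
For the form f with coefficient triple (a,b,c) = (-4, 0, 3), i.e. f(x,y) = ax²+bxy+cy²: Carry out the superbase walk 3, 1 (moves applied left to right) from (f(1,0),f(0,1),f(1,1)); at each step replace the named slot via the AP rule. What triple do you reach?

start (-4,3,-1) = (f(1,0),f(0,1),f(1,1))
replace slot 3: 2·((-4)+3) − (-1) = -1 → (-4,3,-1)
replace slot 1: 2·(3+(-1)) − (-4) = 8 → (8,3,-1)

8,3,-1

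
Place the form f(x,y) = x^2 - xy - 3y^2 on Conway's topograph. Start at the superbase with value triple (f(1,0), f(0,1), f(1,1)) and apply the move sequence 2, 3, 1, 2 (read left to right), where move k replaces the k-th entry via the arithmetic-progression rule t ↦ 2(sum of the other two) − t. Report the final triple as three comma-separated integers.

start (1,-3,-3) = (f(1,0),f(0,1),f(1,1))
replace slot 2: 2·(1+(-3)) − (-3) = -1 → (1,-1,-3)
replace slot 3: 2·(1+(-1)) − (-3) = 3 → (1,-1,3)
replace slot 1: 2·((-1)+3) − 1 = 3 → (3,-1,3)
replace slot 2: 2·(3+3) − (-1) = 13 → (3,13,3)

3,13,3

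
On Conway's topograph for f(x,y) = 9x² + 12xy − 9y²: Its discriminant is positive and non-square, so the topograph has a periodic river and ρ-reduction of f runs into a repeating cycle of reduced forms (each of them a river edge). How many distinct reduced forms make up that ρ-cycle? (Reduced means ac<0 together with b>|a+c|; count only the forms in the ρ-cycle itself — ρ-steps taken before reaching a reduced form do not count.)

D = 468, ⌊√D⌋ = 21
river: ρ → (-9,6,12)
river: ρ → (12,18,-3)
river: ρ → (-3,18,12)
river: ρ → (12,6,-9)
river: ρ → (-9,12,9)
river: ρ → (9,6,-12)
river: ρ → (-12,18,3)
river: ρ → (3,18,-12)
river: ρ → (-12,6,9)
river: ρ → (9,12,-9)
ρ-cycle length = 10 (tail of 0 descent steps not counted)

10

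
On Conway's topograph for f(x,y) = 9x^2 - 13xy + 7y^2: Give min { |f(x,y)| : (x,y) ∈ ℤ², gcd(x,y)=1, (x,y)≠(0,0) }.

translate: b→5 (≡-13 mod 18), so (9,-13,7)→(9,5,3)
flip: (9,5,3)→(3,-5,9)
translate: b→1 (≡-5 mod 6), so (3,-5,9)→(3,1,7)
reduced (well bottom): (3,1,7) with a≤c, −a<b≤a
well minimum = a = 3

3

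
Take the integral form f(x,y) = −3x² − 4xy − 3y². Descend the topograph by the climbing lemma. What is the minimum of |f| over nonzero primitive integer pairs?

translate: b→-2 (≡4 mod 6), so (3,4,3)→(3,-2,2)
flip: (3,-2,2)→(2,2,3)
reduced (well bottom): (2,2,3) with a≤c, −a<b≤a
well minimum |f| = |-2| = 2 (negative-definite)

2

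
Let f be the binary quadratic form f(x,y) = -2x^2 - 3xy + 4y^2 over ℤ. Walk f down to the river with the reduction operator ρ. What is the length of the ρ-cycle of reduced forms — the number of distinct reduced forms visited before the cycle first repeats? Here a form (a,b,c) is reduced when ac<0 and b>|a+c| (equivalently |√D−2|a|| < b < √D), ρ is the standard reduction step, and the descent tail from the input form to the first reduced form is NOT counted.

D = 41, ⌊√D⌋ = 6
descent: ρ → (4,3,-2)  [lands on river]
river: ρ → (-2,5,2)
river: ρ → (2,3,-4)
river: ρ → (-4,5,1)
river: ρ → (1,5,-4)
river: ρ → (-4,3,2)
river: ρ → (2,5,-2)
river: ρ → (-2,3,4)
river: ρ → (4,5,-1)
river: ρ → (-1,5,4)
ρ-cycle length = 10 (tail of 1 descent step not counted)

10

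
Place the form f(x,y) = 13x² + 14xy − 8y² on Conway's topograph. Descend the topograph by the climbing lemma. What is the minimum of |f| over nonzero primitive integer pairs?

river: ρ → (-8,18,9)
river: ρ → (9,18,-8)
river: ρ → (-8,14,13)
river: ρ → (13,12,-9)
river: ρ → (-9,24,1)
river: ρ → (1,24,-9)
river: ρ → (-9,12,13)
river: ρ → (13,14,-8)
closes: descent 0, river 8
min |a| on river = 1

1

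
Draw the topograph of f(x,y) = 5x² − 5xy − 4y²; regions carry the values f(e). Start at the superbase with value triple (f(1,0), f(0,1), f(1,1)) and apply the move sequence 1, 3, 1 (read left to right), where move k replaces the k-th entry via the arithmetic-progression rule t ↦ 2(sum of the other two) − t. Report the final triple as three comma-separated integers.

start (5,-4,-4) = (f(1,0),f(0,1),f(1,1))
replace slot 1: 2·((-4)+(-4)) − 5 = -21 → (-21,-4,-4)
replace slot 3: 2·((-21)+(-4)) − (-4) = -46 → (-21,-4,-46)
replace slot 1: 2·((-4)+(-46)) − (-21) = -79 → (-79,-4,-46)

-79,-4,-46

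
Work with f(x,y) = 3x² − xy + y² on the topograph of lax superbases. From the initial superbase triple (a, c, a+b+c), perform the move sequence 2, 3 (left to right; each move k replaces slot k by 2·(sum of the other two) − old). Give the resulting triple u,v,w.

start (3,1,3) = (f(1,0),f(0,1),f(1,1))
replace slot 2: 2·(3+3) − 1 = 11 → (3,11,3)
replace slot 3: 2·(3+11) − 3 = 25 → (3,11,25)

3,11,25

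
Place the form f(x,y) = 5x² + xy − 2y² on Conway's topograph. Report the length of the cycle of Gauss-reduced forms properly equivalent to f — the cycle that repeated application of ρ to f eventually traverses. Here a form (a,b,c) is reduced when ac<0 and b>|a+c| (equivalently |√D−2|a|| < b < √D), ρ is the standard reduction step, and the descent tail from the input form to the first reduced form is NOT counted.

D = 41, ⌊√D⌋ = 6
descent: ρ → (-2,3,4)  [lands on river]
river: ρ → (4,5,-1)
river: ρ → (-1,5,4)
river: ρ → (4,3,-2)
river: ρ → (-2,5,2)
river: ρ → (2,3,-4)
river: ρ → (-4,5,1)
river: ρ → (1,5,-4)
river: ρ → (-4,3,2)
river: ρ → (2,5,-2)
ρ-cycle length = 10 (tail of 1 descent step not counted)

10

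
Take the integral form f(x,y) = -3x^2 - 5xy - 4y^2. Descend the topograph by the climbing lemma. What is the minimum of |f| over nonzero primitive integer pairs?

translate: b→-1 (≡5 mod 6), so (3,5,4)→(3,-1,2)
flip: (3,-1,2)→(2,1,3)
reduced (well bottom): (2,1,3) with a≤c, −a<b≤a
well minimum |f| = |-2| = 2 (negative-definite)

2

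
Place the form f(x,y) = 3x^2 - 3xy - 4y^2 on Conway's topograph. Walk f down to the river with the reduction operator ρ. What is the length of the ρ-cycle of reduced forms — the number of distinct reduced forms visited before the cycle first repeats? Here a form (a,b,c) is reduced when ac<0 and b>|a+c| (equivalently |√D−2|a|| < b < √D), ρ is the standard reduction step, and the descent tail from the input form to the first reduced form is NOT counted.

D = 57, ⌊√D⌋ = 7
descent: ρ → (-4,3,3)  [lands on river]
river: ρ → (3,3,-4)
river: ρ → (-4,5,2)
river: ρ → (2,7,-1)
river: ρ → (-1,7,2)
river: ρ → (2,5,-4)
ρ-cycle length = 6 (tail of 1 descent step not counted)

6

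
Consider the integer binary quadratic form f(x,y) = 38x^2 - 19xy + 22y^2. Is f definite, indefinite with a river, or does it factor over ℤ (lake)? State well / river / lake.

D = b²−4ac = (-19)² − 4·38·22 = -2983
D < 0 ⇒ definite ⇒ every region one sign ⇒ single well

well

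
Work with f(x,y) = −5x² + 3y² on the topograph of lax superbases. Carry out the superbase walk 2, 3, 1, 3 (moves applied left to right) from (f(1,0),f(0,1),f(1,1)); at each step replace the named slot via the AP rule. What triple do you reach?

start (-5,3,-2) = (f(1,0),f(0,1),f(1,1))
replace slot 2: 2·((-5)+(-2)) − 3 = -17 → (-5,-17,-2)
replace slot 3: 2·((-5)+(-17)) − (-2) = -42 → (-5,-17,-42)
replace slot 1: 2·((-17)+(-42)) − (-5) = -113 → (-113,-17,-42)
replace slot 3: 2·((-113)+(-17)) − (-42) = -218 → (-113,-17,-218)

-113,-17,-218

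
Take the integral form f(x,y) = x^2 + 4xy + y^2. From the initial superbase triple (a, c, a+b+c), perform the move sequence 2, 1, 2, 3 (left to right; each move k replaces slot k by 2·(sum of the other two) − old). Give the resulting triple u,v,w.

start (1,1,6) = (f(1,0),f(0,1),f(1,1))
replace slot 2: 2·(1+6) − 1 = 13 → (1,13,6)
replace slot 1: 2·(13+6) − 1 = 37 → (37,13,6)
replace slot 2: 2·(37+6) − 13 = 73 → (37,73,6)
replace slot 3: 2·(37+73) − 6 = 214 → (37,73,214)

37,73,214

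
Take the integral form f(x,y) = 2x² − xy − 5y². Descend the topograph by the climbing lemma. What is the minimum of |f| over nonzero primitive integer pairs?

descent: ρ → (-5,1,2)
descent: ρ → (2,3,-4)  [lands on river]
river: ρ → (-4,5,1)
river: ρ → (1,5,-4)
river: ρ → (-4,3,2)
river: ρ → (2,5,-2)
river: ρ → (-2,3,4)
river: ρ → (4,5,-1)
river: ρ → (-1,5,4)
river: ρ → (4,3,-2)
river: ρ → (-2,5,2)
closes: descent 2, river 10
min |a| on river = 1

1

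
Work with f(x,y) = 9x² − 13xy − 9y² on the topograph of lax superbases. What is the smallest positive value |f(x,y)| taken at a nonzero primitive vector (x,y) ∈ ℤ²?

descent: ρ → (-9,13,9)  [lands on river]
river: ρ → (9,5,-13)
river: ρ → (-13,21,1)
river: ρ → (1,21,-13)
river: ρ → (-13,5,9)
river: ρ → (9,13,-9)
river: ρ → (-9,5,13)
river: ρ → (13,21,-1)
river: ρ → (-1,21,13)
river: ρ → (13,5,-9)
closes: descent 1, river 10
min |a| on river = 1

1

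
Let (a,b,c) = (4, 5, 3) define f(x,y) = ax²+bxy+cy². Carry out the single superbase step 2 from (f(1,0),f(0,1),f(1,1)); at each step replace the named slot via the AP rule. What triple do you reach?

start (4,3,12) = (f(1,0),f(0,1),f(1,1))
replace slot 2: 2·(4+12) − 3 = 29 → (4,29,12)

4,29,12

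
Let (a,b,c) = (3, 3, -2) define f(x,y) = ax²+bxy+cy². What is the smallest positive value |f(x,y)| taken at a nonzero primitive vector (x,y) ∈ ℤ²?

river: ρ → (-2,5,1)
river: ρ → (1,5,-2)
river: ρ → (-2,3,3)
river: ρ → (3,3,-2)
closes: descent 0, river 4
min |a| on river = 1

1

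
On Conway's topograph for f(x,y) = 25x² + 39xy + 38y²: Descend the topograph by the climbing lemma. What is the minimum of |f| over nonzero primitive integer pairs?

translate: b→-11 (≡39 mod 50), so (25,39,38)→(25,-11,24)
flip: (25,-11,24)→(24,11,25)
reduced (well bottom): (24,11,25) with a≤c, −a<b≤a
well minimum = a = 24

24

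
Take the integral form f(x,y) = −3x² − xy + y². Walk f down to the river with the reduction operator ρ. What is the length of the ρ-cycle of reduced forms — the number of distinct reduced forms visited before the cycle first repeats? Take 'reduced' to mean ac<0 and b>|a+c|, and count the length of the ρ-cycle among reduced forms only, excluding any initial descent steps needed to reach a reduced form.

D = 13, ⌊√D⌋ = 3
descent: ρ → (1,3,-1)  [lands on river]
river: ρ → (-1,3,1)
ρ-cycle length = 2 (tail of 1 descent step not counted)

2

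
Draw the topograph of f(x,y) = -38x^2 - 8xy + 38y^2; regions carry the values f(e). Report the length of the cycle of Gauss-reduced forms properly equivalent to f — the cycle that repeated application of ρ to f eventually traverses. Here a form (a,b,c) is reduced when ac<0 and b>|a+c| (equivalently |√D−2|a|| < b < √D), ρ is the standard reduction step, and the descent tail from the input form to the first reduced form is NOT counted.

D = 5840, ⌊√D⌋ = 76
descent: ρ → (38,8,-38)  [lands on river]
river: ρ → (-38,68,8)
river: ρ → (8,76,-2)
river: ρ → (-2,76,8)
river: ρ → (8,68,-38)
river: ρ → (-38,8,38)
river: ρ → (38,68,-8)
river: ρ → (-8,76,2)
river: ρ → (2,76,-8)
river: ρ → (-8,68,38)
ρ-cycle length = 10 (tail of 1 descent step not counted)

10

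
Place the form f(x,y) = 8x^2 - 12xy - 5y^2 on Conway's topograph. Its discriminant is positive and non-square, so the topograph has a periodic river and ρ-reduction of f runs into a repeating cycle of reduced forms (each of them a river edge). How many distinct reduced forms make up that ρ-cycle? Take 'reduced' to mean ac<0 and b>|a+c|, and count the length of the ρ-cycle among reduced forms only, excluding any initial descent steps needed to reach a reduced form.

D = 304, ⌊√D⌋ = 17
descent: ρ → (-5,12,8)  [lands on river]
river: ρ → (8,4,-9)
river: ρ → (-9,14,3)
river: ρ → (3,16,-4)
river: ρ → (-4,16,3)
river: ρ → (3,14,-9)
river: ρ → (-9,4,8)
river: ρ → (8,12,-5)
river: ρ → (-5,8,12)
river: ρ → (12,16,-1)
river: ρ → (-1,16,12)
river: ρ → (12,8,-5)
ρ-cycle length = 12 (tail of 1 descent step not counted)

12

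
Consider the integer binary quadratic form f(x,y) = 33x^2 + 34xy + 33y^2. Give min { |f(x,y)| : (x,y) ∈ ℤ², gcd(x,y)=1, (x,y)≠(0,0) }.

translate: b→-32 (≡34 mod 66), so (33,34,33)→(33,-32,32)
flip: (33,-32,32)→(32,32,33)
reduced (well bottom): (32,32,33) with a≤c, −a<b≤a
well minimum = a = 32

32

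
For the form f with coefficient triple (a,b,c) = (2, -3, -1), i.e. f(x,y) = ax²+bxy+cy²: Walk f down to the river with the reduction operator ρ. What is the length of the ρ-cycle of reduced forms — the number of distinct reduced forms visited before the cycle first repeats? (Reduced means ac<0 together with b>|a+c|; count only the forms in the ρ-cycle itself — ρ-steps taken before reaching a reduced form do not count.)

D = 17, ⌊√D⌋ = 4
descent: ρ → (-1,3,2)  [lands on river]
river: ρ → (2,1,-2)
river: ρ → (-2,3,1)
river: ρ → (1,3,-2)
river: ρ → (-2,1,2)
river: ρ → (2,3,-1)
ρ-cycle length = 6 (tail of 1 descent step not counted)

6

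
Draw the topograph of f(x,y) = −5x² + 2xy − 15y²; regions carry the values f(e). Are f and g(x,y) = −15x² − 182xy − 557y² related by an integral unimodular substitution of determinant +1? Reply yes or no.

D₁ = -296, D₂ = -296
f is negative-definite; reduce −f:
−f: reduced (well bottom): (5,-2,15) with a≤c, −a<b≤a
flip sign back: reduced form of f is (-5,2,-15)
g is negative-definite; reduce −g:
−g: translate: b→2 (≡182 mod 30), so (15,182,557)→(15,2,5)
−g: flip: (15,2,5)→(5,-2,15)
−g: reduced (well bottom): (5,-2,15) with a≤c, −a<b≤a
flip sign back: reduced form of g is (-5,2,-15)
reduced forms (-5, 2, -15) vs (-5, 2, -15) ⇒ equivalent

yes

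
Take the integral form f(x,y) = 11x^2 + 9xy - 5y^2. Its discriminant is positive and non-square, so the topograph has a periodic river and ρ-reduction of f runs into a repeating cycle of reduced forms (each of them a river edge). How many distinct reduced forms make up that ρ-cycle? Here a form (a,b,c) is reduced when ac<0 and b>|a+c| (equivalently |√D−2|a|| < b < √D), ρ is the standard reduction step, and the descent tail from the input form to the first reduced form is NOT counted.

D = 301, ⌊√D⌋ = 17
river: ρ → (-5,11,9)
river: ρ → (9,7,-7)
river: ρ → (-7,7,9)
river: ρ → (9,11,-5)
river: ρ → (-5,9,11)
river: ρ → (11,13,-3)
river: ρ → (-3,17,1)
river: ρ → (1,17,-3)
river: ρ → (-3,13,11)
river: ρ → (11,9,-5)
ρ-cycle length = 10 (tail of 0 descent steps not counted)

10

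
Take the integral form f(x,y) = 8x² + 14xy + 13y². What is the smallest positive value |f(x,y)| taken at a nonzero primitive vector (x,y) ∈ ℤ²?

translate: b→-2 (≡14 mod 16), so (8,14,13)→(8,-2,7)
flip: (8,-2,7)→(7,2,8)
reduced (well bottom): (7,2,8) with a≤c, −a<b≤a
well minimum = a = 7

7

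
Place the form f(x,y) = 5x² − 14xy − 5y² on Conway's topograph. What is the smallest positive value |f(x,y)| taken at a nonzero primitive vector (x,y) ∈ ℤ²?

descent: ρ → (-5,14,5)  [lands on river]
river: ρ → (5,16,-2)
river: ρ → (-2,16,5)
river: ρ → (5,14,-5)
river: ρ → (-5,16,2)
river: ρ → (2,16,-5)
closes: descent 1, river 6
min |a| on river = 2

2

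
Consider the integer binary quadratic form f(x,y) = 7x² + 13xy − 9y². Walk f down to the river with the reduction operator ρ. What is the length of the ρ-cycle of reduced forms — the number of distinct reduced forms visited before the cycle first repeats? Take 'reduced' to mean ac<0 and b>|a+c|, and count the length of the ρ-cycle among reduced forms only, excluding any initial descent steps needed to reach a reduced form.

D = 421, ⌊√D⌋ = 20
river: ρ → (-9,5,11)
river: ρ → (11,17,-3)
river: ρ → (-3,19,5)
river: ρ → (5,11,-15)
river: ρ → (-15,19,1)
river: ρ → (1,19,-15)
river: ρ → (-15,11,5)
river: ρ → (5,19,-3)
river: ρ → (-3,17,11)
river: ρ → (11,5,-9)
river: ρ → (-9,13,7)
river: ρ → (7,15,-7)
river: ρ → (-7,13,9)
river: ρ → (9,5,-11)
river: ρ → (-11,17,3)
river: ρ → (3,19,-5)
river: ρ → (-5,11,15)
river: ρ → (15,19,-1)
river: ρ → (-1,19,15)
river: ρ → (15,11,-5)
river: ρ → (-5,19,3)
river: ρ → (3,17,-11)
river: ρ → (-11,5,9)
river: ρ → (9,13,-7)
river: ρ → (-7,15,7)
river: ρ → (7,13,-9)
ρ-cycle length = 26 (tail of 0 descent steps not counted)

26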